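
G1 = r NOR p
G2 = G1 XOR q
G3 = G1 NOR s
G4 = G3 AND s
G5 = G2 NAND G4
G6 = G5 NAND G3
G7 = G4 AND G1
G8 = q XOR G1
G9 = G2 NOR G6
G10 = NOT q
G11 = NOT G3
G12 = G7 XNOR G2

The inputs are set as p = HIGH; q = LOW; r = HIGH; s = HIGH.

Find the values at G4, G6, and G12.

G1 = r NOR p = HIGH NOR HIGH = LOW
G2 = G1 XOR q = LOW XOR LOW = LOW
G3 = G1 NOR s = LOW NOR HIGH = LOW
G4 = G3 AND s = LOW AND HIGH = LOW
G5 = G2 NAND G4 = LOW NAND LOW = HIGH
G6 = G5 NAND G3 = HIGH NAND LOW = HIGH
G7 = G4 AND G1 = LOW AND LOW = LOW
G12 = G7 XNOR G2 = LOW XNOR LOW = HIGH

G4 = LOW  G6 = HIGH  G12 = HIGH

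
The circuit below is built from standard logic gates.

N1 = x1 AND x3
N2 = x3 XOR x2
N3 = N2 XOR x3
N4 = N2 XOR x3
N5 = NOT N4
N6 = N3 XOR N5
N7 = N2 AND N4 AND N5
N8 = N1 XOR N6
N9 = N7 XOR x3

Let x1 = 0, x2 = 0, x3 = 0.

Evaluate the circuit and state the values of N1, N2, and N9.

N1 = x1 AND x3 = 0 AND 0 = 0
N2 = x3 XOR x2 = 0 XOR 0 = 0
N4 = N2 XOR x3 = 0 XOR 0 = 0
N5 = NOT N4 = NOT 0 = 1
N7 = N2 AND N4 AND N5 = 0 AND 0 AND 1 = 0
N9 = N7 XOR x3 = 0 XOR 0 = 0

N1 = 0, N2 = 0, N9 = 0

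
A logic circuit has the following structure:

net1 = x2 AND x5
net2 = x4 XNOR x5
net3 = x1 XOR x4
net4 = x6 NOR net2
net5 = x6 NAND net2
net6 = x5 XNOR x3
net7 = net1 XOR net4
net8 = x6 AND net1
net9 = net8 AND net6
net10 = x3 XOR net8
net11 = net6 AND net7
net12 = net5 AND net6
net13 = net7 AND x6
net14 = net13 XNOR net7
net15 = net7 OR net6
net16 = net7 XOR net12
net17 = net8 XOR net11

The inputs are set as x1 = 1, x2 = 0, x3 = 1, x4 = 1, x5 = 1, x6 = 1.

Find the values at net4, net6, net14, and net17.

net1 = x2 AND x5 = 0 AND 1 = 0
net2 = x4 XNOR x5 = 1 XNOR 1 = 1
net4 = x6 NOR net2 = 1 NOR 1 = 0
net6 = x5 XNOR x3 = 1 XNOR 1 = 1
net7 = net1 XOR net4 = 0 XOR 0 = 0
net8 = x6 AND net1 = 1 AND 0 = 0
net11 = net6 AND net7 = 1 AND 0 = 0
net13 = net7 AND x6 = 0 AND 1 = 0
net14 = net13 XNOR net7 = 0 XNOR 0 = 1
net17 = net8 XOR net11 = 0 XOR 0 = 0

net4 = 0  net6 = 1  net14 = 1  net17 = 0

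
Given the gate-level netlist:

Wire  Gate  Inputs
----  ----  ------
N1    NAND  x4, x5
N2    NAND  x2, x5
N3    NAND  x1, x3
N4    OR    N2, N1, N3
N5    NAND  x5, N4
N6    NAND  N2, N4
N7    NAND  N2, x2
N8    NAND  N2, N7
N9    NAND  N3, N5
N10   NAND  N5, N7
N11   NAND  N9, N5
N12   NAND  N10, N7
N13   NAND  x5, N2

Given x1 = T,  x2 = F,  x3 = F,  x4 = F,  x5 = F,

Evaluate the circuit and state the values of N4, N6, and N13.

N4 = T, N6 = F, N13 = T

N1 = x4 NAND x5 = F NAND F = T
N2 = x2 NAND x5 = F NAND F = T
N3 = x1 NAND x3 = T NAND F = T
N4 = N2 OR N1 OR N3 = T OR T OR T = T
N6 = N2 NAND N4 = T NAND T = F
N13 = x5 NAND N2 = F NAND T = T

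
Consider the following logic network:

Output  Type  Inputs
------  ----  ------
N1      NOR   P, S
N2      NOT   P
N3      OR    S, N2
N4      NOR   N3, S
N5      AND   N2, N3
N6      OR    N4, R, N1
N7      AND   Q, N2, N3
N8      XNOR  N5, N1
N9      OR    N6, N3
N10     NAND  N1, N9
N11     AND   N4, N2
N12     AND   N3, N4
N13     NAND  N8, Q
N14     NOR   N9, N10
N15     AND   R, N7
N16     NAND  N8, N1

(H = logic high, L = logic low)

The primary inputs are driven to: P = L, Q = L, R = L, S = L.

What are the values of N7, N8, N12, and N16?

N7 = L, N8 = H, N12 = L, N16 = L

N1 = P NOR S = L NOR L = H
N2 = NOT P = NOT L = H
N3 = S OR N2 = L OR H = H
N4 = N3 NOR S = H NOR L = L
N5 = N2 AND N3 = H AND H = H
N7 = Q AND N2 AND N3 = L AND H AND H = L
N8 = N5 XNOR N1 = H XNOR H = H
N12 = N3 AND N4 = H AND L = L
N16 = N8 NAND N1 = H NAND H = L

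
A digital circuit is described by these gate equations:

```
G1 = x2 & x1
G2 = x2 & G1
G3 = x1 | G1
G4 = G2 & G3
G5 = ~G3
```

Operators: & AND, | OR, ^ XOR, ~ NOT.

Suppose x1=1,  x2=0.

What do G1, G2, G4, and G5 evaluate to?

G1 = 0, G2 = 0, G4 = 0, G5 = 0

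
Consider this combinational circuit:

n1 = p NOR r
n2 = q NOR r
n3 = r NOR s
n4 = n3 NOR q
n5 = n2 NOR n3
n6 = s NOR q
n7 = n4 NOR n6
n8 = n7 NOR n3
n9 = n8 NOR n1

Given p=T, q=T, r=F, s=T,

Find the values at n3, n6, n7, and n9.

n1 = p NOR r = T NOR F = F
n3 = r NOR s = F NOR T = F
n4 = n3 NOR q = F NOR T = F
n6 = s NOR q = T NOR T = F
n7 = n4 NOR n6 = F NOR F = T
n8 = n7 NOR n3 = T NOR F = F
n9 = n8 NOR n1 = F NOR F = T

n3 = F; n6 = F; n7 = T; n9 = T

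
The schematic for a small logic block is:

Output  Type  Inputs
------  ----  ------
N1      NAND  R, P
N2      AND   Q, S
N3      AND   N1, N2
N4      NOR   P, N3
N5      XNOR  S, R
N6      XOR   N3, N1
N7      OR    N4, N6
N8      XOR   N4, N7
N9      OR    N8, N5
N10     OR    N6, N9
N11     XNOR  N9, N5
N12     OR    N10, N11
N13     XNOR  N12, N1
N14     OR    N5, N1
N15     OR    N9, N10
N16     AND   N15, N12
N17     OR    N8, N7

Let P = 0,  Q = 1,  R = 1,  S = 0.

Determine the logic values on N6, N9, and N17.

N1 = R NAND P = 1 NAND 0 = 1
N2 = Q AND S = 1 AND 0 = 0
N3 = N1 AND N2 = 1 AND 0 = 0
N4 = P NOR N3 = 0 NOR 0 = 1
N5 = S XNOR R = 0 XNOR 1 = 0
N6 = N3 XOR N1 = 0 XOR 1 = 1
N7 = N4 OR N6 = 1 OR 1 = 1
N8 = N4 XOR N7 = 1 XOR 1 = 0
N9 = N8 OR N5 = 0 OR 0 = 0
N17 = N8 OR N7 = 0 OR 1 = 1

N6 = 1, N9 = 0, N17 = 1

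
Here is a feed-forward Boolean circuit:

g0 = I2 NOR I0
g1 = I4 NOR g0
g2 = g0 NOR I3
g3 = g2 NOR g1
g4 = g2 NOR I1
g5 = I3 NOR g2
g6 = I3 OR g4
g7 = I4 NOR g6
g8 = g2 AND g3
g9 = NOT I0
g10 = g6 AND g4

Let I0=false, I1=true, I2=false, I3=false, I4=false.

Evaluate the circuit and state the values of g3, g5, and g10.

g0 = I2 NOR I0 = false NOR false = true
g1 = I4 NOR g0 = false NOR true = false
g2 = g0 NOR I3 = true NOR false = false
g3 = g2 NOR g1 = false NOR false = true
g4 = g2 NOR I1 = false NOR true = false
g5 = I3 NOR g2 = false NOR false = true
g6 = I3 OR g4 = false OR false = false
g10 = g6 AND g4 = false AND false = false

g3 = true, g5 = true, g10 = false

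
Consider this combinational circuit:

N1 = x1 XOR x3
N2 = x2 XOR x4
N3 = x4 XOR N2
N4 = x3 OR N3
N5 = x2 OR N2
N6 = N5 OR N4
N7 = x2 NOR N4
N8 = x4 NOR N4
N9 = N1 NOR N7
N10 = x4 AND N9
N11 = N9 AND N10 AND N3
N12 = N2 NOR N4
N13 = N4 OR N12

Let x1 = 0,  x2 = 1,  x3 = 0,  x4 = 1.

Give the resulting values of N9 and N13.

N1 = x1 XOR x3 = 0 XOR 0 = 0
N2 = x2 XOR x4 = 1 XOR 1 = 0
N3 = x4 XOR N2 = 1 XOR 0 = 1
N4 = x3 OR N3 = 0 OR 1 = 1
N7 = x2 NOR N4 = 1 NOR 1 = 0
N9 = N1 NOR N7 = 0 NOR 0 = 1
N12 = N2 NOR N4 = 0 NOR 1 = 0
N13 = N4 OR N12 = 1 OR 0 = 1

N9 = 1  N13 = 1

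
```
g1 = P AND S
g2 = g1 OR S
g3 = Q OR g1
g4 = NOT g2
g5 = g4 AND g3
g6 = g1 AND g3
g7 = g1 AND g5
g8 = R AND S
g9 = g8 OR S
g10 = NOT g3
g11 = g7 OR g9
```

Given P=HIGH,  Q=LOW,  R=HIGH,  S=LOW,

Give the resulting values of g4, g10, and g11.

g1 = P AND S = HIGH AND LOW = LOW
g2 = g1 OR S = LOW OR LOW = LOW
g3 = Q OR g1 = LOW OR LOW = LOW
g4 = NOT g2 = NOT LOW = HIGH
g5 = g4 AND g3 = HIGH AND LOW = LOW
g7 = g1 AND g5 = LOW AND LOW = LOW
g8 = R AND S = HIGH AND LOW = LOW
g9 = g8 OR S = LOW OR LOW = LOW
g10 = NOT g3 = NOT LOW = HIGH
g11 = g7 OR g9 = LOW OR LOW = LOW

g4 = HIGH; g10 = HIGH; g11 = LOW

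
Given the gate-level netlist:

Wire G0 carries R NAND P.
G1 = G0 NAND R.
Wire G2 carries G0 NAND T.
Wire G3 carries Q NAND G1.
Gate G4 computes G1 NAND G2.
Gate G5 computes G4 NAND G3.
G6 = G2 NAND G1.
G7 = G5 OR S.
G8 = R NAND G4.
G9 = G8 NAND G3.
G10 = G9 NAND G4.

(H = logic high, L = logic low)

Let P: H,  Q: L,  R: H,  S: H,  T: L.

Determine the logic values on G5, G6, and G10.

G0 = R NAND P = H NAND H = L
G1 = G0 NAND R = L NAND H = H
G2 = G0 NAND T = L NAND L = H
G3 = Q NAND G1 = L NAND H = H
G4 = G1 NAND G2 = H NAND H = L
G5 = G4 NAND G3 = L NAND H = H
G6 = G2 NAND G1 = H NAND H = L
G8 = R NAND G4 = H NAND L = H
G9 = G8 NAND G3 = H NAND H = L
G10 = G9 NAND G4 = L NAND L = H

G5 = H, G6 = L, G10 = H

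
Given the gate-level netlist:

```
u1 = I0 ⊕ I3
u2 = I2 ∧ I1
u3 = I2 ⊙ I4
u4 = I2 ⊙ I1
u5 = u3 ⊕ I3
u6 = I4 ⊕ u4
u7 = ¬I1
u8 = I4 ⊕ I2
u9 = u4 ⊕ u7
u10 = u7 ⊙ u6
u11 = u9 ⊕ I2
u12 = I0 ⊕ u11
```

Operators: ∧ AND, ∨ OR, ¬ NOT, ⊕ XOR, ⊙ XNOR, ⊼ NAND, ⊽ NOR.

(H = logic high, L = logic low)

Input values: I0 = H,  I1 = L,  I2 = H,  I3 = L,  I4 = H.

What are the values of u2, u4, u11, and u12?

u2 = L  u4 = L  u11 = L  u12 = H

u2 = I2 AND I1 = H AND L = L
u4 = I2 XNOR I1 = H XNOR L = L
u7 = NOT I1 = NOT L = H
u9 = u4 XOR u7 = L XOR H = H
u11 = u9 XOR I2 = H XOR H = L
u12 = I0 XOR u11 = H XOR L = H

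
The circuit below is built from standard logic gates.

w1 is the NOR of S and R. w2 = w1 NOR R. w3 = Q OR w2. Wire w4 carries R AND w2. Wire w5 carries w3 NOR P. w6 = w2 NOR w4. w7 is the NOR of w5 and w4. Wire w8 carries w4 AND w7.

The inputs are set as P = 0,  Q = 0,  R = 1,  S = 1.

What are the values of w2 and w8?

w2 = 0, w8 = 0

w1 = S NOR R = 1 NOR 1 = 0
w2 = w1 NOR R = 0 NOR 1 = 0
w3 = Q OR w2 = 0 OR 0 = 0
w4 = R AND w2 = 1 AND 0 = 0
w5 = w3 NOR P = 0 NOR 0 = 1
w7 = w5 NOR w4 = 1 NOR 0 = 0
w8 = w4 AND w7 = 0 AND 0 = 0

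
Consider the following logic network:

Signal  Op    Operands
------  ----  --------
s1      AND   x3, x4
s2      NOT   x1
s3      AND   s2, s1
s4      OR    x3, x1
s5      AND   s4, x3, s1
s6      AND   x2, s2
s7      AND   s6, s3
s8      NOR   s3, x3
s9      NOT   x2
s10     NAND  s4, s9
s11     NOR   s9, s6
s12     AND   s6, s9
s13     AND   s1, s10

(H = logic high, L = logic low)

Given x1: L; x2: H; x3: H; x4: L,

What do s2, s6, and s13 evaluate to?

s1 = x3 AND x4 = H AND L = L
s2 = NOT x1 = NOT L = H
s4 = x3 OR x1 = H OR L = H
s6 = x2 AND s2 = H AND H = H
s9 = NOT x2 = NOT H = L
s10 = s4 NAND s9 = H NAND L = H
s13 = s1 AND s10 = L AND H = L

s2 = H  s6 = H  s13 = L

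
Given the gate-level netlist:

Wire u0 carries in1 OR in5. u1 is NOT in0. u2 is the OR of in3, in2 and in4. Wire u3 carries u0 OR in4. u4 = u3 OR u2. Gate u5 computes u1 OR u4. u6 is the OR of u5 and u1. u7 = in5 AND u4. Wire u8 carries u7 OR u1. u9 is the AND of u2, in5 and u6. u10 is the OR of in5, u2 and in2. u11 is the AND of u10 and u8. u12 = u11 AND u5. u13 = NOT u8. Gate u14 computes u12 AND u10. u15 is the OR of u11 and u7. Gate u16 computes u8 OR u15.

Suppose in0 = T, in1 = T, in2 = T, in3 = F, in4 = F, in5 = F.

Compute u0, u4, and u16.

u0 = T  u4 = T  u16 = F

u0 = in1 OR in5 = T OR F = T
u1 = NOT in0 = NOT T = F
u2 = in3 OR in2 OR in4 = F OR T OR F = T
u3 = u0 OR in4 = T OR F = T
u4 = u3 OR u2 = T OR T = T
u7 = in5 AND u4 = F AND T = F
u8 = u7 OR u1 = F OR F = F
u10 = in5 OR u2 OR in2 = F OR T OR T = T
u11 = u10 AND u8 = T AND F = F
u15 = u11 OR u7 = F OR F = F
u16 = u8 OR u15 = F OR F = F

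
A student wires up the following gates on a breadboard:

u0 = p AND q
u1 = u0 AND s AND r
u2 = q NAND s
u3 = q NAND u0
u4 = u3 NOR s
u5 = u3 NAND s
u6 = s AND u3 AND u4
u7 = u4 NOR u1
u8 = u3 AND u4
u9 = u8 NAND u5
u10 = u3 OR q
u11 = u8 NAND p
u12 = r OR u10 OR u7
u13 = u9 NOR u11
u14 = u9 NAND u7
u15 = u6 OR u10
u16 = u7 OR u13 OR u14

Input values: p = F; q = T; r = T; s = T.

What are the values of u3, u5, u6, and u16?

u3 = T  u5 = F  u6 = F  u16 = T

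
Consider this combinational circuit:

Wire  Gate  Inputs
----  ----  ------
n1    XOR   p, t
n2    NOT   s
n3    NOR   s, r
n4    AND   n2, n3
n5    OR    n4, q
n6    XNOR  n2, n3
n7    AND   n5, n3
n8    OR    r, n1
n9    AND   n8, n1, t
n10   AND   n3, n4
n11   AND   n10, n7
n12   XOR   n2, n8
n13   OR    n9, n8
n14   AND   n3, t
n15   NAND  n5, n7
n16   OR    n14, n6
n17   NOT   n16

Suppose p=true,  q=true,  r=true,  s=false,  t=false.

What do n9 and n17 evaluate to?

n1 = p XOR t = true XOR false = true
n2 = NOT s = NOT false = true
n3 = s NOR r = false NOR true = false
n6 = n2 XNOR n3 = true XNOR false = false
n8 = r OR n1 = true OR true = true
n9 = n8 AND n1 AND t = true AND true AND false = false
n14 = n3 AND t = false AND false = false
n16 = n14 OR n6 = false OR false = false
n17 = NOT n16 = NOT false = true

n9 = false; n17 = true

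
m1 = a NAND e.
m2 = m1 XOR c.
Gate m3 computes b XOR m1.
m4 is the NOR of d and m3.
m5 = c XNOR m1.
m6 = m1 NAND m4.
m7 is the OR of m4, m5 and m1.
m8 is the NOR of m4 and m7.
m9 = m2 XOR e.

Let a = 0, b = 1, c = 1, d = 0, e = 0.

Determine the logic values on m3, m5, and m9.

m1 = a NAND e = 0 NAND 0 = 1
m2 = m1 XOR c = 1 XOR 1 = 0
m3 = b XOR m1 = 1 XOR 1 = 0
m5 = c XNOR m1 = 1 XNOR 1 = 1
m9 = m2 XOR e = 0 XOR 0 = 0

m3 = 0, m5 = 1, m9 = 0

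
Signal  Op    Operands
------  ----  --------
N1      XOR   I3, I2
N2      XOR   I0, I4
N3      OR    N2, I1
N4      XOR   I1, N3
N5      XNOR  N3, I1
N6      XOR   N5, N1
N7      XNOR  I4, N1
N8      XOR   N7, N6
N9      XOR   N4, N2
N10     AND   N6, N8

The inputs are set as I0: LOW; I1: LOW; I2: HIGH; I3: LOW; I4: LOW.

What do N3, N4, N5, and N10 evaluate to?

N3 = LOW  N4 = LOW  N5 = HIGH  N10 = LOW

N1 = I3 XOR I2 = LOW XOR HIGH = HIGH
N2 = I0 XOR I4 = LOW XOR LOW = LOW
N3 = N2 OR I1 = LOW OR LOW = LOW
N4 = I1 XOR N3 = LOW XOR LOW = LOW
N5 = N3 XNOR I1 = LOW XNOR LOW = HIGH
N6 = N5 XOR N1 = HIGH XOR HIGH = LOW
N7 = I4 XNOR N1 = LOW XNOR HIGH = LOW
N8 = N7 XOR N6 = LOW XOR LOW = LOW
N10 = N6 AND N8 = LOW AND LOW = LOW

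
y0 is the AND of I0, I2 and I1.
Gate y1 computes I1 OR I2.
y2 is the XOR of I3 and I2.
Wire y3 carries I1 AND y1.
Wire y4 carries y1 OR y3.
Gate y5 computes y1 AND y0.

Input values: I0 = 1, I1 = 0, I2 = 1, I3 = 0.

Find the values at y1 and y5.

y0 = I0 AND I2 AND I1 = 1 AND 1 AND 0 = 0
y1 = I1 OR I2 = 0 OR 1 = 1
y5 = y1 AND y0 = 1 AND 0 = 0

y1 = 1; y5 = 0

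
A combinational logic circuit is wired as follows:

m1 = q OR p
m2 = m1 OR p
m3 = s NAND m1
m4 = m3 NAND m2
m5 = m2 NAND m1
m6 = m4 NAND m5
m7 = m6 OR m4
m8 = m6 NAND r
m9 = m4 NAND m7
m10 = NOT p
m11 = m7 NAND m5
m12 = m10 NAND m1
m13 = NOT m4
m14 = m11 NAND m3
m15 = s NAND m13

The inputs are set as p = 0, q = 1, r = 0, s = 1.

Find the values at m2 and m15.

m1 = q OR p = 1 OR 0 = 1
m2 = m1 OR p = 1 OR 0 = 1
m3 = s NAND m1 = 1 NAND 1 = 0
m4 = m3 NAND m2 = 0 NAND 1 = 1
m13 = NOT m4 = NOT 1 = 0
m15 = s NAND m13 = 1 NAND 0 = 1

m2 = 1, m15 = 1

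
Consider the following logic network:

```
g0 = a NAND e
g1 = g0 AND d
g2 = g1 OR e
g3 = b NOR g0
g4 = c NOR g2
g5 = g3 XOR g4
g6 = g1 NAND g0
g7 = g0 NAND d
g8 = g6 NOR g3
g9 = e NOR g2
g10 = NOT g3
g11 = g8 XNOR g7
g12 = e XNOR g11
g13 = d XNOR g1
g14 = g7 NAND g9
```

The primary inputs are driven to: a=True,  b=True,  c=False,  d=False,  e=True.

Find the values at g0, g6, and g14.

g0 = a NAND e = True NAND True = False
g1 = g0 AND d = False AND False = False
g2 = g1 OR e = False OR True = True
g6 = g1 NAND g0 = False NAND False = True
g7 = g0 NAND d = False NAND False = True
g9 = e NOR g2 = True NOR True = False
g14 = g7 NAND g9 = True NAND False = True

g0 = False; g6 = True; g14 = True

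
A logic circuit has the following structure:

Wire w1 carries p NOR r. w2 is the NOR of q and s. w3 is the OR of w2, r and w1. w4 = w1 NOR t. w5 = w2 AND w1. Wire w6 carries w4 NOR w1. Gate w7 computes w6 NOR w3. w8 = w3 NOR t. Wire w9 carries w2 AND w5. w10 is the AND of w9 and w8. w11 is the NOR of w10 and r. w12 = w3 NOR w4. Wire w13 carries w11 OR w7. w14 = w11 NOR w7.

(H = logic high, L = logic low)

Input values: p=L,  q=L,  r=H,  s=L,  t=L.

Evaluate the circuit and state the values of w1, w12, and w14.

w1 = L; w12 = L; w14 = H

w1 = p NOR r = L NOR H = L
w2 = q NOR s = L NOR L = H
w3 = w2 OR r OR w1 = H OR H OR L = H
w4 = w1 NOR t = L NOR L = H
w5 = w2 AND w1 = H AND L = L
w6 = w4 NOR w1 = H NOR L = L
w7 = w6 NOR w3 = L NOR H = L
w8 = w3 NOR t = H NOR L = L
w9 = w2 AND w5 = H AND L = L
w10 = w9 AND w8 = L AND L = L
w11 = w10 NOR r = L NOR H = L
w12 = w3 NOR w4 = H NOR H = L
w14 = w11 NOR w7 = L NOR L = H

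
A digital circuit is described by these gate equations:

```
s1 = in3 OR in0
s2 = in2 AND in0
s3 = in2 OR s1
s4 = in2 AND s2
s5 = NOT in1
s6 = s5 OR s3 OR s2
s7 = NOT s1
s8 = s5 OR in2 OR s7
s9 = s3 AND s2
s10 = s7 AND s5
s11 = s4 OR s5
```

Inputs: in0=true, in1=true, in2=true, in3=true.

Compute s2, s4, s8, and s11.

s1 = in3 OR in0 = true OR true = true
s2 = in2 AND in0 = true AND true = true
s4 = in2 AND s2 = true AND true = true
s5 = NOT in1 = NOT true = false
s7 = NOT s1 = NOT true = false
s8 = s5 OR in2 OR s7 = false OR true OR false = true
s11 = s4 OR s5 = true OR false = true

s2 = true, s4 = true, s8 = true, s11 = true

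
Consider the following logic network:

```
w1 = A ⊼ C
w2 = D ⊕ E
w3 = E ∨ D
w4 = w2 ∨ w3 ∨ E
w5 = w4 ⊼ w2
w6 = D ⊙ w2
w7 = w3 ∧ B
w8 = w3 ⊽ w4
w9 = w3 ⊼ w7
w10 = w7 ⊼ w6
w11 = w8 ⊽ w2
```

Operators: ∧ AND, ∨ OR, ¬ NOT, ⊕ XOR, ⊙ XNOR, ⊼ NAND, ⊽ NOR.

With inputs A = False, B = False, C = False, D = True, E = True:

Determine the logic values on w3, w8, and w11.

w3 = True, w8 = False, w11 = True

w2 = D XOR E = True XOR True = False
w3 = E OR D = True OR True = True
w4 = w2 OR w3 OR E = False OR True OR True = True
w8 = w3 NOR w4 = True NOR True = False
w11 = w8 NOR w2 = False NOR False = True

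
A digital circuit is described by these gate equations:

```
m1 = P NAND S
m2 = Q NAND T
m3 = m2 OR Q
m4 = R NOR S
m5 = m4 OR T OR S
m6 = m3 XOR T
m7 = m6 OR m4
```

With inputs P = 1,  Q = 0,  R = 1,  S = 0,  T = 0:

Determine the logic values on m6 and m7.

m2 = Q NAND T = 0 NAND 0 = 1
m3 = m2 OR Q = 1 OR 0 = 1
m4 = R NOR S = 1 NOR 0 = 0
m6 = m3 XOR T = 1 XOR 0 = 1
m7 = m6 OR m4 = 1 OR 0 = 1

m6 = 1, m7 = 1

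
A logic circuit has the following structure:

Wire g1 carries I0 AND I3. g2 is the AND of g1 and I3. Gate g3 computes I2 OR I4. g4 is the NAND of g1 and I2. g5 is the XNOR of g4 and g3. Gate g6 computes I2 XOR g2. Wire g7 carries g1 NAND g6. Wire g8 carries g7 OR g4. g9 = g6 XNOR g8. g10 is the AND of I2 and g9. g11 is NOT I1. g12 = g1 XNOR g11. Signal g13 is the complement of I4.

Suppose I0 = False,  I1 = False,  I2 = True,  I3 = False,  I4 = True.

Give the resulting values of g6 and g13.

g6 = True; g13 = False

g1 = I0 AND I3 = False AND False = False
g2 = g1 AND I3 = False AND False = False
g6 = I2 XOR g2 = True XOR False = True
g13 = NOT I4 = NOT True = False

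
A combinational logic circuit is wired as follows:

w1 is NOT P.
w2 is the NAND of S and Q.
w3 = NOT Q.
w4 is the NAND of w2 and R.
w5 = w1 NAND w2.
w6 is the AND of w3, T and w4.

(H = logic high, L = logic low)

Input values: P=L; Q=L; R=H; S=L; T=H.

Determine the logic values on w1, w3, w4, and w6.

w1 = NOT P = NOT L = H
w2 = S NAND Q = L NAND L = H
w3 = NOT Q = NOT L = H
w4 = w2 NAND R = H NAND H = L
w6 = w3 AND T AND w4 = H AND H AND L = L

w1 = H, w3 = H, w4 = L, w6 = L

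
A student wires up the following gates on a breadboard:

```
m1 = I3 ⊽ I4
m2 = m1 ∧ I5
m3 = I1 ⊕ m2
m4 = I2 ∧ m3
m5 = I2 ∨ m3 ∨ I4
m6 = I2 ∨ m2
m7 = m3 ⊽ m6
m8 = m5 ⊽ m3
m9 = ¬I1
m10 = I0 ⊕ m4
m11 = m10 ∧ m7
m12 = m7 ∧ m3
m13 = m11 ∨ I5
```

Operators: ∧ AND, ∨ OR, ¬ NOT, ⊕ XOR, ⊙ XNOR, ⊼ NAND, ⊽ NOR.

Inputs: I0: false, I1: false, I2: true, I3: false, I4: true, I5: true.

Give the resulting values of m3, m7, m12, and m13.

m1 = I3 NOR I4 = false NOR true = false
m2 = m1 AND I5 = false AND true = false
m3 = I1 XOR m2 = false XOR false = false
m4 = I2 AND m3 = true AND false = false
m6 = I2 OR m2 = true OR false = true
m7 = m3 NOR m6 = false NOR true = false
m10 = I0 XOR m4 = false XOR false = false
m11 = m10 AND m7 = false AND false = false
m12 = m7 AND m3 = false AND false = false
m13 = m11 OR I5 = false OR true = true

m3 = false, m7 = false, m12 = false, m13 = true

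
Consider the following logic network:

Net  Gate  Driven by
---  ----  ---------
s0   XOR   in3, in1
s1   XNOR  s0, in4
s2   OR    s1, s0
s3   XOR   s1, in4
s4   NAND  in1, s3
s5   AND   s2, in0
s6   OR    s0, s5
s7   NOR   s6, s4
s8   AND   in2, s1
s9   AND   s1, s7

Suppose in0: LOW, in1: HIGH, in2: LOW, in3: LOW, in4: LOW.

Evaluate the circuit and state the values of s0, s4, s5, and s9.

s0 = in3 XOR in1 = LOW XOR HIGH = HIGH
s1 = s0 XNOR in4 = HIGH XNOR LOW = LOW
s2 = s1 OR s0 = LOW OR HIGH = HIGH
s3 = s1 XOR in4 = LOW XOR LOW = LOW
s4 = in1 NAND s3 = HIGH NAND LOW = HIGH
s5 = s2 AND in0 = HIGH AND LOW = LOW
s6 = s0 OR s5 = HIGH OR LOW = HIGH
s7 = s6 NOR s4 = HIGH NOR HIGH = LOW
s9 = s1 AND s7 = LOW AND LOW = LOW

s0 = HIGH, s4 = HIGH, s5 = LOW, s9 = LOW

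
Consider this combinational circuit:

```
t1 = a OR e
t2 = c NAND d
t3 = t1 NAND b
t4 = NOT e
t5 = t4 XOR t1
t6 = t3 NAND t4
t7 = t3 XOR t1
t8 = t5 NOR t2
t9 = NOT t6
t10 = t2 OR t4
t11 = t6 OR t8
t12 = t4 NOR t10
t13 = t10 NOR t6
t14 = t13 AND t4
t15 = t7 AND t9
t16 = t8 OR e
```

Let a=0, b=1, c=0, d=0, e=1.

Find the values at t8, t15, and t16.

t8 = 0, t15 = 0, t16 = 1

t1 = a OR e = 0 OR 1 = 1
t2 = c NAND d = 0 NAND 0 = 1
t3 = t1 NAND b = 1 NAND 1 = 0
t4 = NOT e = NOT 1 = 0
t5 = t4 XOR t1 = 0 XOR 1 = 1
t6 = t3 NAND t4 = 0 NAND 0 = 1
t7 = t3 XOR t1 = 0 XOR 1 = 1
t8 = t5 NOR t2 = 1 NOR 1 = 0
t9 = NOT t6 = NOT 1 = 0
t15 = t7 AND t9 = 1 AND 0 = 0
t16 = t8 OR e = 0 OR 1 = 1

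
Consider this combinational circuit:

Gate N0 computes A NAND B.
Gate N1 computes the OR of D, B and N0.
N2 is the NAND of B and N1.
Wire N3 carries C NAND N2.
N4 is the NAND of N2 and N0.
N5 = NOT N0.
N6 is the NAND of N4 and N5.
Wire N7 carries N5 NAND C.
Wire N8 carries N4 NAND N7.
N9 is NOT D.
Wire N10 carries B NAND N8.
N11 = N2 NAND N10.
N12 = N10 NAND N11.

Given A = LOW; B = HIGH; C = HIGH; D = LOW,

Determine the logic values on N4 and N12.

N4 = HIGH  N12 = LOW

N0 = A NAND B = LOW NAND HIGH = HIGH
N1 = D OR B OR N0 = LOW OR HIGH OR HIGH = HIGH
N2 = B NAND N1 = HIGH NAND HIGH = LOW
N4 = N2 NAND N0 = LOW NAND HIGH = HIGH
N5 = NOT N0 = NOT HIGH = LOW
N7 = N5 NAND C = LOW NAND HIGH = HIGH
N8 = N4 NAND N7 = HIGH NAND HIGH = LOW
N10 = B NAND N8 = HIGH NAND LOW = HIGH
N11 = N2 NAND N10 = LOW NAND HIGH = HIGH
N12 = N10 NAND N11 = HIGH NAND HIGH = LOW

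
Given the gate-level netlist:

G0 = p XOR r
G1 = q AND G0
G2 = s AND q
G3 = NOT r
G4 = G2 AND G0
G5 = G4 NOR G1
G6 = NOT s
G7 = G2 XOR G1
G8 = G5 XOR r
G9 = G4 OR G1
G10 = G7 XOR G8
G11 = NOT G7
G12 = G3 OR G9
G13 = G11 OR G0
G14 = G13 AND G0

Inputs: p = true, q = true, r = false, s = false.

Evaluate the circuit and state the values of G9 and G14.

G0 = p XOR r = true XOR false = true
G1 = q AND G0 = true AND true = true
G2 = s AND q = false AND true = false
G4 = G2 AND G0 = false AND true = false
G7 = G2 XOR G1 = false XOR true = true
G9 = G4 OR G1 = false OR true = true
G11 = NOT G7 = NOT true = false
G13 = G11 OR G0 = false OR true = true
G14 = G13 AND G0 = true AND true = true

G9 = true, G14 = true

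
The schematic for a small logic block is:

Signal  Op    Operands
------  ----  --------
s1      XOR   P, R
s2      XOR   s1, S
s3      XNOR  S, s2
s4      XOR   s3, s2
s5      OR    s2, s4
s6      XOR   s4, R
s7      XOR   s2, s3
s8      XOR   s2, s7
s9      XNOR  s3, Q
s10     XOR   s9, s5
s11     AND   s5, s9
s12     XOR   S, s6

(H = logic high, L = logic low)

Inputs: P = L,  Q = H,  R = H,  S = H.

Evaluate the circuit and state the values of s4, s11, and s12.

s4 = L  s11 = L  s12 = L

s1 = P XOR R = L XOR H = H
s2 = s1 XOR S = H XOR H = L
s3 = S XNOR s2 = H XNOR L = L
s4 = s3 XOR s2 = L XOR L = L
s5 = s2 OR s4 = L OR L = L
s6 = s4 XOR R = L XOR H = H
s9 = s3 XNOR Q = L XNOR H = L
s11 = s5 AND s9 = L AND L = L
s12 = S XOR s6 = H XOR H = L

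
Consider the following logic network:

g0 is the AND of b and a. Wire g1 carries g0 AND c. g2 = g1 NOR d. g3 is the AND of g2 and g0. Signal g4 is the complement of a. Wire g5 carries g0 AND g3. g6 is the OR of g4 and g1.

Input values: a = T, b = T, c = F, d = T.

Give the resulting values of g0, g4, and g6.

g0 = T, g4 = F, g6 = F

g0 = b AND a = T AND T = T
g1 = g0 AND c = T AND F = F
g4 = NOT a = NOT T = F
g6 = g4 OR g1 = F OR F = F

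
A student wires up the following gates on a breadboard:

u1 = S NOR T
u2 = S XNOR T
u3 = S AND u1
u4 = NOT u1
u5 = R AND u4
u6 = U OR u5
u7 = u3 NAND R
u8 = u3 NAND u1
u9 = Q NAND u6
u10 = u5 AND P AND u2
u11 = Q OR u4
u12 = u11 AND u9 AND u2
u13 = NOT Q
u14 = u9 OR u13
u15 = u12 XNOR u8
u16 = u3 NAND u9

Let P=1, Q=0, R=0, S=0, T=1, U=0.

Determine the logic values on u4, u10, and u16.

u4 = 1, u10 = 0, u16 = 1

u1 = S NOR T = 0 NOR 1 = 0
u2 = S XNOR T = 0 XNOR 1 = 0
u3 = S AND u1 = 0 AND 0 = 0
u4 = NOT u1 = NOT 0 = 1
u5 = R AND u4 = 0 AND 1 = 0
u6 = U OR u5 = 0 OR 0 = 0
u9 = Q NAND u6 = 0 NAND 0 = 1
u10 = u5 AND P AND u2 = 0 AND 1 AND 0 = 0
u16 = u3 NAND u9 = 0 NAND 1 = 1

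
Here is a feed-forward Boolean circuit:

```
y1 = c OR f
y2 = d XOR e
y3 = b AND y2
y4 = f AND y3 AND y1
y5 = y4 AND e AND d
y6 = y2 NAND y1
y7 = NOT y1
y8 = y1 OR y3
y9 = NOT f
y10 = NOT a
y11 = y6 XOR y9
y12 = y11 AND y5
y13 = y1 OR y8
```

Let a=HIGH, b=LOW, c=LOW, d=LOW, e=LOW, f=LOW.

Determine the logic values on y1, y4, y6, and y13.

y1 = LOW, y4 = LOW, y6 = HIGH, y13 = LOW

y1 = c OR f = LOW OR LOW = LOW
y2 = d XOR e = LOW XOR LOW = LOW
y3 = b AND y2 = LOW AND LOW = LOW
y4 = f AND y3 AND y1 = LOW AND LOW AND LOW = LOW
y6 = y2 NAND y1 = LOW NAND LOW = HIGH
y8 = y1 OR y3 = LOW OR LOW = LOW
y13 = y1 OR y8 = LOW OR LOW = LOW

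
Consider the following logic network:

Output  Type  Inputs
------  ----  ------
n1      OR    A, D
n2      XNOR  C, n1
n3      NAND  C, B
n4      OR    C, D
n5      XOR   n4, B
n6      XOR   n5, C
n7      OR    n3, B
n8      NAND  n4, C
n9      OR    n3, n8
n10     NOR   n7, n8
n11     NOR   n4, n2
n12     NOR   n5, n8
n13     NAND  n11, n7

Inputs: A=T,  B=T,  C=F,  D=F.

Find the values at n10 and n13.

n10 = F, n13 = F

n1 = A OR D = T OR F = T
n2 = C XNOR n1 = F XNOR T = F
n3 = C NAND B = F NAND T = T
n4 = C OR D = F OR F = F
n7 = n3 OR B = T OR T = T
n8 = n4 NAND C = F NAND F = T
n10 = n7 NOR n8 = T NOR T = F
n11 = n4 NOR n2 = F NOR F = T
n13 = n11 NAND n7 = T NAND T = F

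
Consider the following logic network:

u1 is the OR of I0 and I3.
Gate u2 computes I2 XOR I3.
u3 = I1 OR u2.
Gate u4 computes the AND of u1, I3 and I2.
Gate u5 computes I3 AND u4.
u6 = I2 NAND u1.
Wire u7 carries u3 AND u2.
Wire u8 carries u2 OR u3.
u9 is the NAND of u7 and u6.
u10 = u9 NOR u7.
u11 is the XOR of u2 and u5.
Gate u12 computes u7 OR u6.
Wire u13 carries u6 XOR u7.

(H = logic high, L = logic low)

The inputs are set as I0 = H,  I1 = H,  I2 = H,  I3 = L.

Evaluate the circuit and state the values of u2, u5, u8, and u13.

u2 = H  u5 = L  u8 = H  u13 = H

u1 = I0 OR I3 = H OR L = H
u2 = I2 XOR I3 = H XOR L = H
u3 = I1 OR u2 = H OR H = H
u4 = u1 AND I3 AND I2 = H AND L AND H = L
u5 = I3 AND u4 = L AND L = L
u6 = I2 NAND u1 = H NAND H = L
u7 = u3 AND u2 = H AND H = H
u8 = u2 OR u3 = H OR H = H
u13 = u6 XOR u7 = L XOR H = H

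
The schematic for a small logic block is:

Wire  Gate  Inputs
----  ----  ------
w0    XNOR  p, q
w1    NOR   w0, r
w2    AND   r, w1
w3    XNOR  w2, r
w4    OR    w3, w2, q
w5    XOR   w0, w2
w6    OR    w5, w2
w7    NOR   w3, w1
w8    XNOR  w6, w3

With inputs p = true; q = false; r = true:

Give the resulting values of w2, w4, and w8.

w2 = false, w4 = false, w8 = true

w0 = p XNOR q = true XNOR false = false
w1 = w0 NOR r = false NOR true = false
w2 = r AND w1 = true AND false = false
w3 = w2 XNOR r = false XNOR true = false
w4 = w3 OR w2 OR q = false OR false OR false = false
w5 = w0 XOR w2 = false XOR false = false
w6 = w5 OR w2 = false OR false = false
w8 = w6 XNOR w3 = false XNOR false = true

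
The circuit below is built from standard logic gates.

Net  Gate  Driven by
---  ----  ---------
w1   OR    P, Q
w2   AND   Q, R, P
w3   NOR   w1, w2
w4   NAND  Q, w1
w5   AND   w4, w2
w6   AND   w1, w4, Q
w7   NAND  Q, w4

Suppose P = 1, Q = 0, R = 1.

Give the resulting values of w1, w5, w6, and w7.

w1 = 1  w5 = 0  w6 = 0  w7 = 1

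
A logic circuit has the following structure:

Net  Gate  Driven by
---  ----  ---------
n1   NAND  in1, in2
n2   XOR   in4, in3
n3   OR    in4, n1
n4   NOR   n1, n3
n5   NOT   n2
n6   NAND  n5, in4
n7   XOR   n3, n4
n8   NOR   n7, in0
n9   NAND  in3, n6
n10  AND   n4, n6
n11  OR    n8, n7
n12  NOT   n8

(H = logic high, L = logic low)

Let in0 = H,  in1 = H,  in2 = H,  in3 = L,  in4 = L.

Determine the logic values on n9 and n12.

n9 = H, n12 = H

n1 = in1 NAND in2 = H NAND H = L
n2 = in4 XOR in3 = L XOR L = L
n3 = in4 OR n1 = L OR L = L
n4 = n1 NOR n3 = L NOR L = H
n5 = NOT n2 = NOT L = H
n6 = n5 NAND in4 = H NAND L = H
n7 = n3 XOR n4 = L XOR H = H
n8 = n7 NOR in0 = H NOR H = L
n9 = in3 NAND n6 = L NAND H = H
n12 = NOT n8 = NOT L = H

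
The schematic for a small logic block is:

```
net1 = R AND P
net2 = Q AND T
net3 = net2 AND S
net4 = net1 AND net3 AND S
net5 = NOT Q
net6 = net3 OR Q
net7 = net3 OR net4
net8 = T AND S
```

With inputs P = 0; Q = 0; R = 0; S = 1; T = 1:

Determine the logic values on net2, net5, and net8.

net2 = Q AND T = 0 AND 1 = 0
net5 = NOT Q = NOT 0 = 1
net8 = T AND S = 1 AND 1 = 1

net2 = 0; net5 = 1; net8 = 1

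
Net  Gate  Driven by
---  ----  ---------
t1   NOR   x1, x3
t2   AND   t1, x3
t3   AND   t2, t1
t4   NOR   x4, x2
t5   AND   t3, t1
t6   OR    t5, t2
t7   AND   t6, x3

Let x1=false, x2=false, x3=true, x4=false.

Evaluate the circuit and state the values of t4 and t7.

t4 = true; t7 = false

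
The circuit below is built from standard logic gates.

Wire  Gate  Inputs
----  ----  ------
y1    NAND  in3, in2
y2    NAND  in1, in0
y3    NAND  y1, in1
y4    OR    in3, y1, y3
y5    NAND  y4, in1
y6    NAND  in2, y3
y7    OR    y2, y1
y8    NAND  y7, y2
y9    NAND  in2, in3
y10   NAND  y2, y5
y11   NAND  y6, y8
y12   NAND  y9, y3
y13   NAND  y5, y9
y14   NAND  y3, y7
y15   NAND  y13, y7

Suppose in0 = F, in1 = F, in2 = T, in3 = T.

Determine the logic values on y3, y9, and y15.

y3 = T, y9 = F, y15 = F

y1 = in3 NAND in2 = T NAND T = F
y2 = in1 NAND in0 = F NAND F = T
y3 = y1 NAND in1 = F NAND F = T
y4 = in3 OR y1 OR y3 = T OR F OR T = T
y5 = y4 NAND in1 = T NAND F = T
y7 = y2 OR y1 = T OR F = T
y9 = in2 NAND in3 = T NAND T = F
y13 = y5 NAND y9 = T NAND F = T
y15 = y13 NAND y7 = T NAND T = F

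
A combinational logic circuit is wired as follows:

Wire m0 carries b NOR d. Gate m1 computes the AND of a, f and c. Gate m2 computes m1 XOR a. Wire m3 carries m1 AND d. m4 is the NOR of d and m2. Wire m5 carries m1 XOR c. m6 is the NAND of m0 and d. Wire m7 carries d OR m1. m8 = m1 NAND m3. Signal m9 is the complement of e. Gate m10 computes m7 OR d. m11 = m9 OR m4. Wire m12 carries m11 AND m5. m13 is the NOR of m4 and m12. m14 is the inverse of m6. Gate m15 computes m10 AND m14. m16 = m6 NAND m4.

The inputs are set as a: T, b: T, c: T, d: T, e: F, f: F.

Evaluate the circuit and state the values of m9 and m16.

m9 = T; m16 = T

m0 = b NOR d = T NOR T = F
m1 = a AND f AND c = T AND F AND T = F
m2 = m1 XOR a = F XOR T = T
m4 = d NOR m2 = T NOR T = F
m6 = m0 NAND d = F NAND T = T
m9 = NOT e = NOT F = T
m16 = m6 NAND m4 = T NAND F = T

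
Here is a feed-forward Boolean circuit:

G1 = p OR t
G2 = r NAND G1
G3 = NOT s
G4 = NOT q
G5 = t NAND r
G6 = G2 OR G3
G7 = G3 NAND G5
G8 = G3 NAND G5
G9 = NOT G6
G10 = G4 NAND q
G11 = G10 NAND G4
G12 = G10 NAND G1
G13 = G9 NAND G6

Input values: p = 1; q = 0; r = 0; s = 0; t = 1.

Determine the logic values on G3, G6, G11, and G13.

G1 = p OR t = 1 OR 1 = 1
G2 = r NAND G1 = 0 NAND 1 = 1
G3 = NOT s = NOT 0 = 1
G4 = NOT q = NOT 0 = 1
G6 = G2 OR G3 = 1 OR 1 = 1
G9 = NOT G6 = NOT 1 = 0
G10 = G4 NAND q = 1 NAND 0 = 1
G11 = G10 NAND G4 = 1 NAND 1 = 0
G13 = G9 NAND G6 = 0 NAND 1 = 1

G3 = 1  G6 = 1  G11 = 0  G13 = 1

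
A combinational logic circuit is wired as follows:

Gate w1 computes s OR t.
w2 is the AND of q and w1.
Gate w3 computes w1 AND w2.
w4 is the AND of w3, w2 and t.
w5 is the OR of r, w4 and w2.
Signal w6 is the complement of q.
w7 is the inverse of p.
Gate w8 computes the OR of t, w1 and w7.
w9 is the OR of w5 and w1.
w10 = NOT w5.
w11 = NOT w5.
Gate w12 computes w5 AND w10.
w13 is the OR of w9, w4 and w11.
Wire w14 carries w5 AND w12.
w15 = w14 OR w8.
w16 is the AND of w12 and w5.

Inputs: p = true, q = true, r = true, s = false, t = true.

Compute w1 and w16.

w1 = true  w16 = false

w1 = s OR t = false OR true = true
w2 = q AND w1 = true AND true = true
w3 = w1 AND w2 = true AND true = true
w4 = w3 AND w2 AND t = true AND true AND true = true
w5 = r OR w4 OR w2 = true OR true OR true = true
w10 = NOT w5 = NOT true = false
w12 = w5 AND w10 = true AND false = false
w16 = w12 AND w5 = false AND true = false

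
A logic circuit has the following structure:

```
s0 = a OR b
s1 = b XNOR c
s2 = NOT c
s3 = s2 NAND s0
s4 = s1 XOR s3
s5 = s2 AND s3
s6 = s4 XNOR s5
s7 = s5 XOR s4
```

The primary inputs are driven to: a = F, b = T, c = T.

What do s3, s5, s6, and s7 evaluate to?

s0 = a OR b = F OR T = T
s1 = b XNOR c = T XNOR T = T
s2 = NOT c = NOT T = F
s3 = s2 NAND s0 = F NAND T = T
s4 = s1 XOR s3 = T XOR T = F
s5 = s2 AND s3 = F AND T = F
s6 = s4 XNOR s5 = F XNOR F = T
s7 = s5 XOR s4 = F XOR F = F

s3 = T, s5 = F, s6 = T, s7 = F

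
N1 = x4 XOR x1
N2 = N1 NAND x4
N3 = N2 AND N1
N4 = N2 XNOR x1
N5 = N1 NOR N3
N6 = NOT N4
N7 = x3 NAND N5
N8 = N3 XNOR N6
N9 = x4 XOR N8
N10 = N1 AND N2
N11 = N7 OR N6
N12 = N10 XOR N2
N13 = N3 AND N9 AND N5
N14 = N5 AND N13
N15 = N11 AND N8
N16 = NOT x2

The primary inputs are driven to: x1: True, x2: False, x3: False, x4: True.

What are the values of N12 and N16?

N1 = x4 XOR x1 = True XOR True = False
N2 = N1 NAND x4 = False NAND True = True
N10 = N1 AND N2 = False AND True = False
N12 = N10 XOR N2 = False XOR True = True
N16 = NOT x2 = NOT False = True

N12 = True; N16 = True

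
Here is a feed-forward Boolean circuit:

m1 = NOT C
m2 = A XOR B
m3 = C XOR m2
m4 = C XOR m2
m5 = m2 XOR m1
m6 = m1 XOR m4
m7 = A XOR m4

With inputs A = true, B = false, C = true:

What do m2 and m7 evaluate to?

m2 = true, m7 = true

m2 = A XOR B = true XOR false = true
m4 = C XOR m2 = true XOR true = false
m7 = A XOR m4 = true XOR false = true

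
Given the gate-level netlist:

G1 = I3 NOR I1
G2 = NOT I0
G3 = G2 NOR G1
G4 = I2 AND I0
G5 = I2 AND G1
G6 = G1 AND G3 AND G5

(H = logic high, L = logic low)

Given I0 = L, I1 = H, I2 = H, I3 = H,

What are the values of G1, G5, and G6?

G1 = L, G5 = L, G6 = L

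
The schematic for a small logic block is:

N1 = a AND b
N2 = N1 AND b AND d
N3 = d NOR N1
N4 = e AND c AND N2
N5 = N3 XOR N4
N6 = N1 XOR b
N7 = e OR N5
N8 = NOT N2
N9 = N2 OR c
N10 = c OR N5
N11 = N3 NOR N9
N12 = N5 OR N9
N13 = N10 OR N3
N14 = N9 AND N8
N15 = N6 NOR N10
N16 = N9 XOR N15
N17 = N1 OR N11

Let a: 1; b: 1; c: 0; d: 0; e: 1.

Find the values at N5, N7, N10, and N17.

N1 = a AND b = 1 AND 1 = 1
N2 = N1 AND b AND d = 1 AND 1 AND 0 = 0
N3 = d NOR N1 = 0 NOR 1 = 0
N4 = e AND c AND N2 = 1 AND 0 AND 0 = 0
N5 = N3 XOR N4 = 0 XOR 0 = 0
N7 = e OR N5 = 1 OR 0 = 1
N9 = N2 OR c = 0 OR 0 = 0
N10 = c OR N5 = 0 OR 0 = 0
N11 = N3 NOR N9 = 0 NOR 0 = 1
N17 = N1 OR N11 = 1 OR 1 = 1

N5 = 0  N7 = 1  N10 = 0  N17 = 1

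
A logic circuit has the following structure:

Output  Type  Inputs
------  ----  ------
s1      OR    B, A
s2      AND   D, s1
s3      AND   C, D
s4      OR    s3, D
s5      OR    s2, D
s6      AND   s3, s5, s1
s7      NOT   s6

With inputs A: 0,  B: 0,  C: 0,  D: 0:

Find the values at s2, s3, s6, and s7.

s1 = B OR A = 0 OR 0 = 0
s2 = D AND s1 = 0 AND 0 = 0
s3 = C AND D = 0 AND 0 = 0
s5 = s2 OR D = 0 OR 0 = 0
s6 = s3 AND s5 AND s1 = 0 AND 0 AND 0 = 0
s7 = NOT s6 = NOT 0 = 1

s2 = 0  s3 = 0  s6 = 0  s7 = 1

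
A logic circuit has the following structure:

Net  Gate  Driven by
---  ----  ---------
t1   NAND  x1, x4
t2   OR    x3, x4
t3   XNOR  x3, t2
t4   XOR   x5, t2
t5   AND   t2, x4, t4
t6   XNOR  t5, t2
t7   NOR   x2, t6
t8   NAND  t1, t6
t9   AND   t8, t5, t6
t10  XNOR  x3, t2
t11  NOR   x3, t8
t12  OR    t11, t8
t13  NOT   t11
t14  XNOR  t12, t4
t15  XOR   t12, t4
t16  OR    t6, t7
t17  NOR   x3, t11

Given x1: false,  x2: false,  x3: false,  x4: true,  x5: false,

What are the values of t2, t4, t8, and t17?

t2 = true, t4 = true, t8 = false, t17 = false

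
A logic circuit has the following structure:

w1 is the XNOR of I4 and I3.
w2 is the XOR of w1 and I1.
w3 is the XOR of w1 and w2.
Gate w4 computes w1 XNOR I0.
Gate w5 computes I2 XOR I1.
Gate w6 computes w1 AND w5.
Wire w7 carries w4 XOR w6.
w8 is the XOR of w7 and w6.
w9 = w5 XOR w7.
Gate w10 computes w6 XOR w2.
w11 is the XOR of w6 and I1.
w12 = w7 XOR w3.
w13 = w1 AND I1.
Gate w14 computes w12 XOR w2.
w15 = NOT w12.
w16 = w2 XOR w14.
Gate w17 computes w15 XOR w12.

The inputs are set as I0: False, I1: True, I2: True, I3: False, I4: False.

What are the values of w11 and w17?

w1 = I4 XNOR I3 = False XNOR False = True
w2 = w1 XOR I1 = True XOR True = False
w3 = w1 XOR w2 = True XOR False = True
w4 = w1 XNOR I0 = True XNOR False = False
w5 = I2 XOR I1 = True XOR True = False
w6 = w1 AND w5 = True AND False = False
w7 = w4 XOR w6 = False XOR False = False
w11 = w6 XOR I1 = False XOR True = True
w12 = w7 XOR w3 = False XOR True = True
w15 = NOT w12 = NOT True = False
w17 = w15 XOR w12 = False XOR True = True

w11 = True  w17 = True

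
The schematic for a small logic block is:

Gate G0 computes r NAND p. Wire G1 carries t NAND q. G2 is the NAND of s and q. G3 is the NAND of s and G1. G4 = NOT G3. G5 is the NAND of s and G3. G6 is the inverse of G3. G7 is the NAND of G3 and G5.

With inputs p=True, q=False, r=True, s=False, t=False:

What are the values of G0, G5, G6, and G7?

G0 = False, G5 = True, G6 = False, G7 = False

G0 = r NAND p = True NAND True = False
G1 = t NAND q = False NAND False = True
G3 = s NAND G1 = False NAND True = True
G5 = s NAND G3 = False NAND True = True
G6 = NOT G3 = NOT True = False
G7 = G3 NAND G5 = True NAND True = False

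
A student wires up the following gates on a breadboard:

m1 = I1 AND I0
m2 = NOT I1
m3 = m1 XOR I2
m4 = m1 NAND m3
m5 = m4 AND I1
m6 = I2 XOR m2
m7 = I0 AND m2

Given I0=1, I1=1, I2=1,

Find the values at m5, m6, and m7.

m5 = 1  m6 = 1  m7 = 0

m1 = I1 AND I0 = 1 AND 1 = 1
m2 = NOT I1 = NOT 1 = 0
m3 = m1 XOR I2 = 1 XOR 1 = 0
m4 = m1 NAND m3 = 1 NAND 0 = 1
m5 = m4 AND I1 = 1 AND 1 = 1
m6 = I2 XOR m2 = 1 XOR 0 = 1
m7 = I0 AND m2 = 1 AND 0 = 0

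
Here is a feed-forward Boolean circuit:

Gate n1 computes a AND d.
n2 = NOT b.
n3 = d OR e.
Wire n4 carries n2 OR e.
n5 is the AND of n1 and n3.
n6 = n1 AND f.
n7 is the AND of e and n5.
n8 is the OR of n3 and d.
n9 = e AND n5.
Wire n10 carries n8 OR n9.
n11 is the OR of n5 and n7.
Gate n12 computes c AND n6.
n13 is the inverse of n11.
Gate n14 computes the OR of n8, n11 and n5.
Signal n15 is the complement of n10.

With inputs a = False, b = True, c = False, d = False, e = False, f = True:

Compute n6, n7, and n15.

n1 = a AND d = False AND False = False
n3 = d OR e = False OR False = False
n5 = n1 AND n3 = False AND False = False
n6 = n1 AND f = False AND True = False
n7 = e AND n5 = False AND False = False
n8 = n3 OR d = False OR False = False
n9 = e AND n5 = False AND False = False
n10 = n8 OR n9 = False OR False = False
n15 = NOT n10 = NOT False = True

n6 = False  n7 = False  n15 = True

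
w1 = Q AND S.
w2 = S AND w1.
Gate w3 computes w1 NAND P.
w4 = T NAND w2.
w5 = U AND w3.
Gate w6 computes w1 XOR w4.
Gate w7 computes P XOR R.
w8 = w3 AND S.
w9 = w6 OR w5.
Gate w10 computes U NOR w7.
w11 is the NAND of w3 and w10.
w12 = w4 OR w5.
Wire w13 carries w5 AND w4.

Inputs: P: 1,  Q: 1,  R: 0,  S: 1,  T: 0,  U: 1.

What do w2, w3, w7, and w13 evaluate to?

w2 = 1, w3 = 0, w7 = 1, w13 = 0

w1 = Q AND S = 1 AND 1 = 1
w2 = S AND w1 = 1 AND 1 = 1
w3 = w1 NAND P = 1 NAND 1 = 0
w4 = T NAND w2 = 0 NAND 1 = 1
w5 = U AND w3 = 1 AND 0 = 0
w7 = P XOR R = 1 XOR 0 = 1
w13 = w5 AND w4 = 0 AND 1 = 0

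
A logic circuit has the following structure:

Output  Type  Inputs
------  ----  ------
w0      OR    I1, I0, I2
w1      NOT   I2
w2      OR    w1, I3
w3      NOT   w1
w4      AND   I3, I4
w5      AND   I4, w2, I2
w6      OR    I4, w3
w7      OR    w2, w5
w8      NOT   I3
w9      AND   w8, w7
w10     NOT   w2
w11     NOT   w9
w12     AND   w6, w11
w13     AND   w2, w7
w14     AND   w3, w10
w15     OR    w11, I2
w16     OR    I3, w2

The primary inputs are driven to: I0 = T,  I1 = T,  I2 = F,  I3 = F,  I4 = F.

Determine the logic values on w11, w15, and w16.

w1 = NOT I2 = NOT F = T
w2 = w1 OR I3 = T OR F = T
w5 = I4 AND w2 AND I2 = F AND T AND F = F
w7 = w2 OR w5 = T OR F = T
w8 = NOT I3 = NOT F = T
w9 = w8 AND w7 = T AND T = T
w11 = NOT w9 = NOT T = F
w15 = w11 OR I2 = F OR F = F
w16 = I3 OR w2 = F OR T = T

w11 = F  w15 = F  w16 = T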